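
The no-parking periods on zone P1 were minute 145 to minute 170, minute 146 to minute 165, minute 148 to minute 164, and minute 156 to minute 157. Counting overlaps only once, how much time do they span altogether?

Merged: minute 145 to minute 170.
Length: 25 minutes.

25 minutes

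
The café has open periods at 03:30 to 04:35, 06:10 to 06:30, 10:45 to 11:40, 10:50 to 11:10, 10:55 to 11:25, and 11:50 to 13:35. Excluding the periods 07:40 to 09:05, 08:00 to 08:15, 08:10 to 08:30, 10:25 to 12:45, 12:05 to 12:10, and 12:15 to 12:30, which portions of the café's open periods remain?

03:30–04:35, 06:10–06:30, 12:45–13:35

Merge the first list: 03:30–04:35, 06:10–06:30, 10:45–11:40, 11:50–13:35.
Merge the second list: 07:40–09:05, 10:25–12:45.
03:30–04:35: no B overlap → unchanged.
06:10–06:30: no B overlap → unchanged.
10:45–11:40: fully covered by B → removed.
11:50–13:35 minus B → 12:45–13:35.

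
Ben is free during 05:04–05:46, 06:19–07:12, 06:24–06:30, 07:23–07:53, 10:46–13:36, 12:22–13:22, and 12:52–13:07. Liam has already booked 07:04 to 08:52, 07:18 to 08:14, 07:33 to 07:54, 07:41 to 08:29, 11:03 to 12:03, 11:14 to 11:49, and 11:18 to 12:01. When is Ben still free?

05:04-05:46, 06:19-07:04, 10:46-11:03, 12:03-13:36

A, merged: 05:04-05:46, 06:19-07:12, 07:23-07:53, 10:46-13:36.
B, merged: 07:04-08:52, 11:03-12:03.
05:04-05:46: nothing removed.
06:19-07:12 \ B = 06:19-07:04.
07:23-07:53: entirely removed.
10:46-13:36 \ B = 10:46-11:03, 12:03-13:36.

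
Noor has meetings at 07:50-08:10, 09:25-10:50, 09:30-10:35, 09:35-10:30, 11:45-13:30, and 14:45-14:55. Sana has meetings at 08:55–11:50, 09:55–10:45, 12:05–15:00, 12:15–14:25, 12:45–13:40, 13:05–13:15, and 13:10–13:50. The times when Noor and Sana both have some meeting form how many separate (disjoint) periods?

4

A, merged: 07:50–08:10, 09:25–10:50, 11:45–13:30, 14:45–14:55.
B, merged: 08:55–11:50, 12:05–15:00.
A ∩ B = 09:25–10:50, 11:45–11:50, 12:05–13:30, 14:45–14:55.
That is 4 disjoint pieces.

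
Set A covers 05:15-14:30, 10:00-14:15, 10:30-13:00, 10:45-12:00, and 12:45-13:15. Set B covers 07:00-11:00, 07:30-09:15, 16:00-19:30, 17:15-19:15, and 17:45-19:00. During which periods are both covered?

07:00-11:00

First set merges to 05:15-14:30.
Second set merges to 07:00-11:00, 16:00-19:30.
05:15-14:30 overlaps B on 07:00-11:00.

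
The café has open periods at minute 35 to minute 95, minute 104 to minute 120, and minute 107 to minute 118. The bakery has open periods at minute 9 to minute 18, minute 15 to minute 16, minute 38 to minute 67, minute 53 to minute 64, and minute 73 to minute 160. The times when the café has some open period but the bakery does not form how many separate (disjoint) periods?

2

First set merges to minute 35 to minute 95, minute 104 to minute 120.
Second set merges to minute 9 to minute 18, minute 38 to minute 67, minute 73 to minute 160.
A \ B = minute 35 to minute 38, minute 67 to minute 73.
That is 2 disjoint pieces.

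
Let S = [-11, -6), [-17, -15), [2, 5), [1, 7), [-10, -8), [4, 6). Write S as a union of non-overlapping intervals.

[-17, -15) ∪ [-11, -6) ∪ [1, 7)

Sort by start: [-17, -15), [-11, -6), [-10, -8), [1, 7), [2, 5), [4, 6).
[-11, -6) is disjoint → start new block.
[-10, -8) overlaps/touches [-11, -6) → extend to [-11, -6).
[1, 7) is disjoint → start new block.
[2, 5) overlaps/touches [1, 7) → extend to [1, 7).
[4, 6) overlaps/touches [1, 7) → extend to [1, 7).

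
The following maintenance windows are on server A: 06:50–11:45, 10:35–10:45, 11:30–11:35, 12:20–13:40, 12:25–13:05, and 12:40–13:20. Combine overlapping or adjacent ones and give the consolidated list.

10:35–10:45 overlaps/touches 06:50–11:45 → extend to 06:50–11:45.
11:30–11:35 overlaps/touches 06:50–11:45 → extend to 06:50–11:45.
12:20–13:40 is disjoint → start new block.
12:25–13:05 overlaps/touches 12:20–13:40 → extend to 12:20–13:40.
12:40–13:20 overlaps/touches 12:20–13:40 → extend to 12:20–13:40.

06:50–11:45, 12:20–13:40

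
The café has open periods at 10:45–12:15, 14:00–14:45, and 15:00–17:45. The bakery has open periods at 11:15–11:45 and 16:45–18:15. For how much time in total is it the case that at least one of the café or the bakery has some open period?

5 h 30 min

A ∪ B = 10:45-12:15, 14:00-14:45, 15:00-18:15.
Total: 1 h 30 min + 45 min + 3 h 15 min = 5 h 30 min.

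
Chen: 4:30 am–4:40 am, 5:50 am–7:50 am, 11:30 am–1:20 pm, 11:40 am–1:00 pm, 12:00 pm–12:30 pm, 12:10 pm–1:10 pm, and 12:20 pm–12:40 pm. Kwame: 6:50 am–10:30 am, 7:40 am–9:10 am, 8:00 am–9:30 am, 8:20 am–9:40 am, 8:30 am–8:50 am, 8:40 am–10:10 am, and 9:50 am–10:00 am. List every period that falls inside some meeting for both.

6:50 am–7:50 am

Merge the first list: 4:30 am–4:40 am, 5:50 am–7:50 am, 11:30 am–1:20 pm.
Merge the second list: 6:50 am–10:30 am.
4:30 am–4:40 am falls entirely outside B.
5:50 am–7:50 am overlaps B on 6:50 am–7:50 am.
11:30 am–1:20 pm falls entirely outside B.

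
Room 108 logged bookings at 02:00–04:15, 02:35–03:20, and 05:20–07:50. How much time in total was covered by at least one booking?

Merged: 02:00–04:15, 05:20–07:50.
Lengths: 2 h 15 min + 2 h 30 min = 4 h 45 min.

4 h 45 min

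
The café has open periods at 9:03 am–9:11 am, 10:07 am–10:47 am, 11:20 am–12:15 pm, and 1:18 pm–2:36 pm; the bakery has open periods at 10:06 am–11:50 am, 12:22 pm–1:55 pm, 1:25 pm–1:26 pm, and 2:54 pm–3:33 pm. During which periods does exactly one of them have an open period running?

Merge the second list: 10:06 am-11:50 am, 12:22 pm-1:55 pm, 2:54 pm-3:33 pm.
A \ B = 9:03 am-9:11 am, 11:50 am-12:15 pm, 1:55 pm-2:36 pm.
B \ A = 10:06 am-10:07 am, 10:47 am-11:20 am, 12:22 pm-1:18 pm, 2:54 pm-3:33 pm.
Union of the two gives the symmetric difference.

9:03 am-9:11 am, 10:06 am-10:07 am, 10:47 am-11:20 am, 11:50 am-12:15 pm, 12:22 pm-1:18 pm, 1:55 pm-2:36 pm, 2:54 pm-3:33 pm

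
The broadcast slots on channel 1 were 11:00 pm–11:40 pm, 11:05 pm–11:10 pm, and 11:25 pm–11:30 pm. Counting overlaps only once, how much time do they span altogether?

Merged: 11:00 pm–11:40 pm.
Length: 40 min.

40 min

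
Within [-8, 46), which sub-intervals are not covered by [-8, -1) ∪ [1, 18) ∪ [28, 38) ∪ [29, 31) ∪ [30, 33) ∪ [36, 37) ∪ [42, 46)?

Covered (merged): [-8, -1), [1, 18), [28, 38), [42, 46).
Gaps within [-8, 46): [-1, 1), [18, 28), [38, 42).

[-1, 1) ∪ [18, 28) ∪ [38, 42)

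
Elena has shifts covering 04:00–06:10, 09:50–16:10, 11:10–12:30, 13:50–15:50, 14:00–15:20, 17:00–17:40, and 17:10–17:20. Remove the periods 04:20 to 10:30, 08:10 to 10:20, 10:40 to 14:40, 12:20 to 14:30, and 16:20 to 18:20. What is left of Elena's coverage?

04:00–04:20, 10:30–10:40, 14:40–16:10

A, merged: 04:00–06:10, 09:50–16:10, 17:00–17:40.
B, merged: 04:20–10:30, 10:40–14:40, 16:20–18:20.
04:00–06:10 with B removed leaves 04:00–04:20.
09:50–16:10 with B removed leaves 10:30–10:40, 14:40–16:10.
17:00–17:40 lies entirely inside B → drops out.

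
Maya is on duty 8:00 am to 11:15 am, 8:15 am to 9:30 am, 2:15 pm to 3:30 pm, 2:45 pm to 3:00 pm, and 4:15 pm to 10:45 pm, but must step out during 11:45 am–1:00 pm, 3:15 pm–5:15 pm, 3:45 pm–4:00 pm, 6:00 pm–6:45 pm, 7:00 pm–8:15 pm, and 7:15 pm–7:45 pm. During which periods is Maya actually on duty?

First set merges to 8:00 am–11:15 am, 2:15 pm–3:30 pm, 4:15 pm–10:45 pm.
Second set merges to 11:45 am–1:00 pm, 3:15 pm–5:15 pm, 6:00 pm–6:45 pm, 7:00 pm–8:15 pm.
8:00 am–11:15 am: no B overlap → unchanged.
2:15 pm–3:30 pm minus B → 2:15 pm–3:15 pm.
4:15 pm–10:45 pm minus B → 5:15 pm–6:00 pm, 6:45 pm–7:00 pm, 8:15 pm–10:45 pm.

8:00 am–11:15 am, 2:15 pm–3:15 pm, 5:15 pm–6:00 pm, 6:45 pm–7:00 pm, 8:15 pm–10:45 pm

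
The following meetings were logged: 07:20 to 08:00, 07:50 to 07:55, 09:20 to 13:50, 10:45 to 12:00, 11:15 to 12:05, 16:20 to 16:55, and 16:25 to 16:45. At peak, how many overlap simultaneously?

At 11:15, 3 of the intervals are simultaneously active.
No point has more.

3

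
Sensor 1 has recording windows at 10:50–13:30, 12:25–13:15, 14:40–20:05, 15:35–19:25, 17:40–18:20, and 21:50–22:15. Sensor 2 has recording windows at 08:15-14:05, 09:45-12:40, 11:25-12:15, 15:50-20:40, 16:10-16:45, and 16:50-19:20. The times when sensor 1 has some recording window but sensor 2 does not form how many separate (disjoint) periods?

2

First set merges to 10:50-13:30, 14:40-20:05, 21:50-22:15.
Second set merges to 08:15-14:05, 15:50-20:40.
A \ B = 14:40-15:50, 21:50-22:15.
That is 2 disjoint pieces.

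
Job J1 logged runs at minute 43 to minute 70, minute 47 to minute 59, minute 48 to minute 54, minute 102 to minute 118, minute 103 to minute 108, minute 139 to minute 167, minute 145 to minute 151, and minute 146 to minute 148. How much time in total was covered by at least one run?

Merged: minute 43 to minute 70, minute 102 to minute 118, minute 139 to minute 167.
Lengths: 27 minutes + 16 minutes + 28 minutes = 71 minutes.

71 minutes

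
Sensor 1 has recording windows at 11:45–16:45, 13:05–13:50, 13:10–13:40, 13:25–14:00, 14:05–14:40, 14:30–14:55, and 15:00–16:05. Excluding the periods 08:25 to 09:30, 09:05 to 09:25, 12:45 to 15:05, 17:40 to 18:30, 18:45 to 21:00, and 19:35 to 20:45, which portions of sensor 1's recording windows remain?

11:45–12:45, 15:05–16:45

A, merged: 11:45–16:45.
B, merged: 08:25–09:30, 12:45–15:05, 17:40–18:30, 18:45–21:00.
11:45–16:45 \ B = 11:45–12:45, 15:05–16:45.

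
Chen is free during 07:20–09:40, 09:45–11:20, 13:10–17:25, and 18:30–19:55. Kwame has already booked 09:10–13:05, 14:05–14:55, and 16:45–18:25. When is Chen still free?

07:20–09:40 minus B → 07:20–09:10.
09:45–11:20: fully covered by B → removed.
13:10–17:25 minus B → 13:10–14:05, 14:55–16:45.
18:30–19:55: no B overlap → unchanged.

07:20–09:10, 13:10–14:05, 14:55–16:45, 18:30–19:55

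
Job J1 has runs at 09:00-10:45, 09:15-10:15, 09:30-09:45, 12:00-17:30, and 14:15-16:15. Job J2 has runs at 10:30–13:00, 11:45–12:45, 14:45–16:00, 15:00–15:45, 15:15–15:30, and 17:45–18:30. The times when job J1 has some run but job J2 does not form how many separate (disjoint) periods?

3

Merge the first list: 09:00-10:45, 12:00-17:30.
Merge the second list: 10:30-13:00, 14:45-16:00, 17:45-18:30.
A \ B = 09:00-10:30, 13:00-14:45, 16:00-17:30.
That is 3 disjoint pieces.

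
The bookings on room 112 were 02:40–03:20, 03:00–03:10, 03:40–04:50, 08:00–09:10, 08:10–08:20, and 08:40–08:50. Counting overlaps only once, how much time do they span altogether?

3 h

Merged: 02:40–03:20, 03:40–04:50, 08:00–09:10.
Lengths: 40 min + 1 h 10 min + 1 h 10 min = 3 h.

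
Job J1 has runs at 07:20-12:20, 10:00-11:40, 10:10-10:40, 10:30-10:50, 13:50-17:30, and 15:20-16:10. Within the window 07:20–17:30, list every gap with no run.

12:20–13:50

After merging, the occupied span is 07:20–12:20, 13:50–17:30.
Gaps within 07:20–17:30: 12:20–13:50.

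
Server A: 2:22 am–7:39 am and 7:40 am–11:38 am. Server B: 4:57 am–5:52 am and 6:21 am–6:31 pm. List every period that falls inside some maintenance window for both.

4:57 am–5:52 am, 6:21 am–7:39 am, 7:40 am–11:38 am

2:22 am–7:39 am overlaps B on 4:57 am–5:52 am, 6:21 am–7:39 am.
7:40 am–11:38 am overlaps B on 7:40 am–11:38 am.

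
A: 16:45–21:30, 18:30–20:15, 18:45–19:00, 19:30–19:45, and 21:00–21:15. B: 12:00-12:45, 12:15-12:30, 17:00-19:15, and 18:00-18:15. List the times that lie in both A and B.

17:00–19:15

A, merged: 16:45–21:30.
B, merged: 12:00–12:45, 17:00–19:15.
16:45–21:30 ∩ B → 17:00–19:15.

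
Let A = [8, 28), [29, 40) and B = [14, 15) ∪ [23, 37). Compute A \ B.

[8, 14) ∪ [15, 23) ∪ [37, 40)

[8, 28) \ B = [8, 14), [15, 23).
[29, 40) \ B = [37, 40).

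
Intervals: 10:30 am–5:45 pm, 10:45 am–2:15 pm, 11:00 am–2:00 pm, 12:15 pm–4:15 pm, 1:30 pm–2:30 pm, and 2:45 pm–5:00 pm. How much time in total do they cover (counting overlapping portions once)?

7 h 15 min

Merged: 10:30 am–5:45 pm.
Length: 7 h 15 min.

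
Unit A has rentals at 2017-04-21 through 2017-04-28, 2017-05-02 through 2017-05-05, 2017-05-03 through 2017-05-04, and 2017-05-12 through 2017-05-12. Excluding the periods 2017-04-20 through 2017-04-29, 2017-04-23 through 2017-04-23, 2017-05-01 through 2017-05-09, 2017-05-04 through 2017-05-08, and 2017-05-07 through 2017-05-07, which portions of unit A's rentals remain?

Merge the first list: 2017-04-21 through 2017-04-28, 2017-05-02 through 2017-05-05, 2017-05-12 through 2017-05-12.
Merge the second list: 2017-04-20 through 2017-04-29, 2017-05-01 through 2017-05-09.
2017-04-21 through 2017-04-28: entirely removed.
2017-05-02 through 2017-05-05: entirely removed.
2017-05-12 through 2017-05-12: nothing removed.

2017-05-12 through 2017-05-12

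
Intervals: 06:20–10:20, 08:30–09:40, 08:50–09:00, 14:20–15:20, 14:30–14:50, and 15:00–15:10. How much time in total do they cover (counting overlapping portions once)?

5 h

Merged: 06:20-10:20, 14:20-15:20.
Lengths: 4 h + 1 h = 5 h.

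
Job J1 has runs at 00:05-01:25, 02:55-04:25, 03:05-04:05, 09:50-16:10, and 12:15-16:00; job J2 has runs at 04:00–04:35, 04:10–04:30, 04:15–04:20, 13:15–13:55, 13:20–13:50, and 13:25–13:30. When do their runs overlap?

First set merges to 00:05-01:25, 02:55-04:25, 09:50-16:10.
Second set merges to 04:00-04:35, 13:15-13:55.
00:05-01:25 falls entirely outside B.
02:55-04:25 overlaps B on 04:00-04:25.
09:50-16:10 overlaps B on 13:15-13:55.

04:00-04:25, 13:15-13:55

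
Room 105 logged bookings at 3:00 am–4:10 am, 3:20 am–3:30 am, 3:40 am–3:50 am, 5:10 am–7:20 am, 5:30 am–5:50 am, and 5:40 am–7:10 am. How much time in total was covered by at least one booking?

3 h 20 min

Merged: 3:00 am–4:10 am, 5:10 am–7:20 am.
Lengths: 1 h 10 min + 2 h 10 min = 3 h 20 min.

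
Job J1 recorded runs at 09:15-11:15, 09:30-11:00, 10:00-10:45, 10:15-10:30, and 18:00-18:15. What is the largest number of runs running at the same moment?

4

Sweep endpoints in order; track running count of active intervals.
Peak of 4 reached at 10:15.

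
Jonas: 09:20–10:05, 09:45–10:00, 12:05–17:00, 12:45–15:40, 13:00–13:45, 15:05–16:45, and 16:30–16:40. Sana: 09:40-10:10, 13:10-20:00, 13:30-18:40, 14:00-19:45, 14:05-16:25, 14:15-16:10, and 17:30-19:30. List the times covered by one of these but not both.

First set merges to 09:20-10:05, 12:05-17:00.
Second set merges to 09:40-10:10, 13:10-20:00.
A but not B: 09:20-09:40, 12:05-13:10.
B but not A: 10:05-10:10, 17:00-20:00.
Combining gives A △ B.

09:20-09:40, 10:05-10:10, 12:05-13:10, 17:00-20:00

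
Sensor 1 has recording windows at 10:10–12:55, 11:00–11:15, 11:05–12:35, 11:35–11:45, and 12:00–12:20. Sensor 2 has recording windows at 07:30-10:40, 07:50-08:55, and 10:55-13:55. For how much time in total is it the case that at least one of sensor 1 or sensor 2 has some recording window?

6 h 25 min

Merge the first list: 10:10–12:55.
Merge the second list: 07:30–10:40, 10:55–13:55.
A ∪ B = 07:30–13:55.
Total: 6 h 25 min.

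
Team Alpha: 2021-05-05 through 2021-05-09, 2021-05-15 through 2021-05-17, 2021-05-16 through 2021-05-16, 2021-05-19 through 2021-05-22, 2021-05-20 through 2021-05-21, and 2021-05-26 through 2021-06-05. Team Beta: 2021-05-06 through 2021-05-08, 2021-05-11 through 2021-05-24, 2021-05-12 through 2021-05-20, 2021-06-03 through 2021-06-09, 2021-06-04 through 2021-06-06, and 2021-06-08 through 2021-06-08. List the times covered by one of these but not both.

2021-05-05 through 2021-05-05, 2021-05-09 through 2021-05-09, 2021-05-11 through 2021-05-14, 2021-05-18 through 2021-05-18, 2021-05-23 through 2021-05-24, 2021-05-26 through 2021-06-02, 2021-06-06 through 2021-06-09

Merge the first list: 2021-05-05 through 2021-05-09, 2021-05-15 through 2021-05-17, 2021-05-19 through 2021-05-22, 2021-05-26 through 2021-06-05.
Merge the second list: 2021-05-06 through 2021-05-08, 2021-05-11 through 2021-05-24, 2021-06-03 through 2021-06-09.
Only in the first: 2021-05-05 through 2021-05-05, 2021-05-09 through 2021-05-09, 2021-05-26 through 2021-06-02.
Only in the second: 2021-05-11 through 2021-05-14, 2021-05-18 through 2021-05-18, 2021-05-23 through 2021-05-24, 2021-06-06 through 2021-06-09.
Together these are the periods covered by exactly one.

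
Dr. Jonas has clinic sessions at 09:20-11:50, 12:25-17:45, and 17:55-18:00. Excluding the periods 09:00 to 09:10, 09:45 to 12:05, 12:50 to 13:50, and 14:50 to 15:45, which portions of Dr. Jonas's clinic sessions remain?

09:20–09:45, 12:25–12:50, 13:50–14:50, 15:45–17:45, 17:55–18:00

09:20–11:50 with B removed leaves 09:20–09:45.
12:25–17:45 with B removed leaves 12:25–12:50, 13:50–14:50, 15:45–17:45.
17:55–18:00 is untouched.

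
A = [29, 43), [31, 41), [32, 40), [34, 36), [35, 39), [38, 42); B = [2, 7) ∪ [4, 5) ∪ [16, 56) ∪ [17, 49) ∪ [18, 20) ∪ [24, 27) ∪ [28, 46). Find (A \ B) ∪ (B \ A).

[2, 7) ∪ [16, 29) ∪ [43, 56)

A, merged: [29, 43).
B, merged: [2, 7), [16, 56).
A but not B: none.
B but not A: [2, 7), [16, 29), [43, 56).
Combining gives A △ B.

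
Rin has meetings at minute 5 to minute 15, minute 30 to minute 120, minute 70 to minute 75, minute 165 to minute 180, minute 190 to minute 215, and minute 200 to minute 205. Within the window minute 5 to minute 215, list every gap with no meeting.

minute 15 to minute 30, minute 120 to minute 165, minute 180 to minute 190

Covered (merged): minute 5 to minute 15, minute 30 to minute 120, minute 165 to minute 180, minute 190 to minute 215.
Gaps within minute 5 to minute 215: minute 15 to minute 30, minute 120 to minute 165, minute 180 to minute 190.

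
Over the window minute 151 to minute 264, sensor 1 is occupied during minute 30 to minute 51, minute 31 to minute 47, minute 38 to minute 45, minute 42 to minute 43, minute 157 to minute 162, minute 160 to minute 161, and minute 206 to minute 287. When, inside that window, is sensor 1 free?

Covered (merged): minute 30 to minute 51, minute 157 to minute 162, minute 206 to minute 287.
Complement within minute 151 to minute 264: minute 151 to minute 157, minute 162 to minute 206.

minute 151 to minute 157, minute 162 to minute 206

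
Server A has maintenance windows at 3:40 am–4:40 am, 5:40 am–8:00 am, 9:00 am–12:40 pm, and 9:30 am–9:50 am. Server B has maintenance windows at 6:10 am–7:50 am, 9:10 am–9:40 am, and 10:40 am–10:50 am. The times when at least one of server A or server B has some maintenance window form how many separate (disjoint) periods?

3

First set merges to 3:40 am–4:40 am, 5:40 am–8:00 am, 9:00 am–12:40 pm.
A ∪ B = 3:40 am–4:40 am, 5:40 am–8:00 am, 9:00 am–12:40 pm.
That is 3 disjoint pieces.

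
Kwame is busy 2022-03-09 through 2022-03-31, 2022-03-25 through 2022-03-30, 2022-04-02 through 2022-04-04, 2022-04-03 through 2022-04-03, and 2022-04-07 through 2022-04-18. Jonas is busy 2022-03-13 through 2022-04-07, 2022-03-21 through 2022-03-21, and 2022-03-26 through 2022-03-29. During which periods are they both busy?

Merge the first list: 2022-03-09 through 2022-03-31, 2022-04-02 through 2022-04-04, 2022-04-07 through 2022-04-18.
Merge the second list: 2022-03-13 through 2022-04-07.
2022-03-09 through 2022-03-31 overlaps B on 2022-03-13 through 2022-03-31.
2022-04-02 through 2022-04-04 overlaps B on 2022-04-02 through 2022-04-04.
2022-04-07 through 2022-04-18 overlaps B on 2022-04-07 through 2022-04-07.

2022-03-13 through 2022-03-31, 2022-04-02 through 2022-04-04, 2022-04-07 through 2022-04-07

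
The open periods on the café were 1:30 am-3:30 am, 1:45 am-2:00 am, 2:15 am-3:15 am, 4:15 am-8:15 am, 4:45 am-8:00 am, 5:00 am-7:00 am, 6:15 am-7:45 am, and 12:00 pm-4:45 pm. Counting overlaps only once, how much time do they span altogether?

10 h 45 min

Merged: 1:30 am–3:30 am, 4:15 am–8:15 am, 12:00 pm–4:45 pm.
Lengths: 2 h + 4 h + 4 h 45 min = 10 h 45 min.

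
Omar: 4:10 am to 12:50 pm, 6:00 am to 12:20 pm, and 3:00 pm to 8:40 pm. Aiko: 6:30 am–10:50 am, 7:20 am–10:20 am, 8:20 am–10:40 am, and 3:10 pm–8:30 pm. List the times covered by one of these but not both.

4:10 am–6:30 am, 10:50 am–12:50 pm, 3:00 pm–3:10 pm, 8:30 pm–8:40 pm

A, merged: 4:10 am–12:50 pm, 3:00 pm–8:40 pm.
B, merged: 6:30 am–10:50 am, 3:10 pm–8:30 pm.
A \ B = 4:10 am–6:30 am, 10:50 am–12:50 pm, 3:00 pm–3:10 pm, 8:30 pm–8:40 pm.
B \ A = none.
Union of the two gives the symmetric difference.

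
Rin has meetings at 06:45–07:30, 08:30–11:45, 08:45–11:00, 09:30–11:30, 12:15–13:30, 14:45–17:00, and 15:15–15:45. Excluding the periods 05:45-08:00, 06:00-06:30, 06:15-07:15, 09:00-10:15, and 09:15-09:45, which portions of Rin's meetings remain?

08:30-09:00, 10:15-11:45, 12:15-13:30, 14:45-17:00

A, merged: 06:45-07:30, 08:30-11:45, 12:15-13:30, 14:45-17:00.
B, merged: 05:45-08:00, 09:00-10:15.
06:45-07:30: entirely removed.
08:30-11:45 \ B = 08:30-09:00, 10:15-11:45.
12:15-13:30: nothing removed.
14:45-17:00: nothing removed.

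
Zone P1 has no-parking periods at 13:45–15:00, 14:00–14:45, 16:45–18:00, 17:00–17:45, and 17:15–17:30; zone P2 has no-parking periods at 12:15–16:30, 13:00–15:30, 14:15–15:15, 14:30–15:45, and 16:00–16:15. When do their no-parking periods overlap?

13:45–15:00

First set merges to 13:45–15:00, 16:45–18:00.
Second set merges to 12:15–16:30.
13:45–15:00 meets the second set on 13:45–15:00.
16:45–18:00: no overlap with the second set.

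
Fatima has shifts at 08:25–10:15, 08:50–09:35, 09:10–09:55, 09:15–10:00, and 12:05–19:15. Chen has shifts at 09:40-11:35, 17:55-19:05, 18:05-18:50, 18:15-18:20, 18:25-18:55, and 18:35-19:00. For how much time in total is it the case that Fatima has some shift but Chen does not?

A, merged: 08:25–10:15, 12:05–19:15.
B, merged: 09:40–11:35, 17:55–19:05.
A \ B = 08:25–09:40, 12:05–17:55, 19:05–19:15.
Total: 1 h 15 min + 5 h 50 min + 10 min = 7 h 15 min.

7 h 15 min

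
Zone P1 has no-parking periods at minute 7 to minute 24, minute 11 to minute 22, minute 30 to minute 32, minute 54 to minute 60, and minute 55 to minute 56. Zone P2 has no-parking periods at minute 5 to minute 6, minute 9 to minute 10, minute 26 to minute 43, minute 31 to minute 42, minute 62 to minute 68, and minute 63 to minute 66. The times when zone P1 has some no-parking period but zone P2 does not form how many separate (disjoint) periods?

3

A, merged: minute 7 to minute 24, minute 30 to minute 32, minute 54 to minute 60.
B, merged: minute 5 to minute 6, minute 9 to minute 10, minute 26 to minute 43, minute 62 to minute 68.
A \ B = minute 7 to minute 9, minute 10 to minute 24, minute 54 to minute 60.
That is 3 disjoint pieces.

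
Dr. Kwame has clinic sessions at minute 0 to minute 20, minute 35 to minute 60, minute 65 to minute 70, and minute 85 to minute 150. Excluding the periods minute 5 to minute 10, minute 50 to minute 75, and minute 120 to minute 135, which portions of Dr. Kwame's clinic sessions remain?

minute 0 to minute 5, minute 10 to minute 20, minute 35 to minute 50, minute 85 to minute 120, minute 135 to minute 150

minute 0 to minute 20 with B removed leaves minute 0 to minute 5, minute 10 to minute 20.
minute 35 to minute 60 with B removed leaves minute 35 to minute 50.
minute 65 to minute 70 lies entirely inside B → drops out.
minute 85 to minute 150 with B removed leaves minute 85 to minute 120, minute 135 to minute 150.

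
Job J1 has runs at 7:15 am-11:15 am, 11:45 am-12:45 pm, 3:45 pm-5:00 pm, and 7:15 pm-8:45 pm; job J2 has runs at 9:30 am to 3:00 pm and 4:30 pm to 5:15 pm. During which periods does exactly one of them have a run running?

A \ B = 7:15 am–9:30 am, 3:45 pm–4:30 pm, 7:15 pm–8:45 pm.
B \ A = 11:15 am–11:45 am, 12:45 pm–3:00 pm, 5:00 pm–5:15 pm.
Union of the two gives the symmetric difference.

7:15 am–9:30 am, 11:15 am–11:45 am, 12:45 pm–3:00 pm, 3:45 pm–4:30 pm, 5:00 pm–5:15 pm, 7:15 pm–8:45 pm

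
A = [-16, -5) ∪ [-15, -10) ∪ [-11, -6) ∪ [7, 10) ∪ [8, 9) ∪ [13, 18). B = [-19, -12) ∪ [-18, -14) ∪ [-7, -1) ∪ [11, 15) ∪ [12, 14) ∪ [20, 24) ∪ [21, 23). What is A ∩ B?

A, merged: [-16, -5), [7, 10), [13, 18).
B, merged: [-19, -12), [-7, -1), [11, 15), [20, 24).
[-16, -5) overlaps B on [-16, -12), [-7, -5).
[7, 10) falls entirely outside B.
[13, 18) overlaps B on [13, 15).

[-16, -12) ∪ [-7, -5) ∪ [13, 15)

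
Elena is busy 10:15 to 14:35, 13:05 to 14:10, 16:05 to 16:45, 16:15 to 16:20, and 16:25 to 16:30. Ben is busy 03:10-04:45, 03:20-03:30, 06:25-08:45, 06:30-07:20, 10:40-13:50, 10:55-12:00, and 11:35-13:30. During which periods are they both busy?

Merge the first list: 10:15-14:35, 16:05-16:45.
Merge the second list: 03:10-04:45, 06:25-08:45, 10:40-13:50.
10:15-14:35 ∩ B → 10:40-13:50.
16:05-16:45 meets no B interval.

10:40-13:50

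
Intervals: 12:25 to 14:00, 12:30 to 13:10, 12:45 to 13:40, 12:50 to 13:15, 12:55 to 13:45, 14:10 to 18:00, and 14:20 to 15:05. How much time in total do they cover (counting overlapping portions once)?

5 h 25 min

Merged: 12:25-14:00, 14:10-18:00.
Lengths: 1 h 35 min + 3 h 50 min = 5 h 25 min.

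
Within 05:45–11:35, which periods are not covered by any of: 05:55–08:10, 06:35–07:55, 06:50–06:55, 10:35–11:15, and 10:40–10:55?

05:45-05:55, 08:10-10:35, 11:15-11:35

The merged coverage is 05:55-08:10, 10:35-11:15.
Gaps within 05:45-11:35: 05:45-05:55, 08:10-10:35, 11:15-11:35.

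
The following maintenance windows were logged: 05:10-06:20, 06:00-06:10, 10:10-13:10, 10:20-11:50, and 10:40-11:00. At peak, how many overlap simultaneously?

3

Walk the sorted start/end points keeping a running depth.
The depth first hits 3 at 10:40.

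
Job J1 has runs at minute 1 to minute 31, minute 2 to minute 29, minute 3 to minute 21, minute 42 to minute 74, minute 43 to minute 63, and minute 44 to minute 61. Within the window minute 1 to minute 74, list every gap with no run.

minute 31 to minute 42

Covered (merged): minute 1 to minute 31, minute 42 to minute 74.
Complement within minute 1 to minute 74: minute 31 to minute 42.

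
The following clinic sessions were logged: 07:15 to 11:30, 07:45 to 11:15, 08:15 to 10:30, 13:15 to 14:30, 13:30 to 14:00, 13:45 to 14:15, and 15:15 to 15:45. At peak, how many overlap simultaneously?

3

Walk the sorted start/end points keeping a running depth.
The depth first hits 3 at 08:15.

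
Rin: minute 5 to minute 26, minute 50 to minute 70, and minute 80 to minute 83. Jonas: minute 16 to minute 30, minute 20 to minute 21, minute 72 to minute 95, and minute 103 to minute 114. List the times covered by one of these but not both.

minute 5 to minute 16, minute 26 to minute 30, minute 50 to minute 70, minute 72 to minute 80, minute 83 to minute 95, minute 103 to minute 114

Merge the second list: minute 16 to minute 30, minute 72 to minute 95, minute 103 to minute 114.
Only in the first: minute 5 to minute 16, minute 50 to minute 70.
Only in the second: minute 26 to minute 30, minute 72 to minute 80, minute 83 to minute 95, minute 103 to minute 114.
Together these are the periods covered by exactly one.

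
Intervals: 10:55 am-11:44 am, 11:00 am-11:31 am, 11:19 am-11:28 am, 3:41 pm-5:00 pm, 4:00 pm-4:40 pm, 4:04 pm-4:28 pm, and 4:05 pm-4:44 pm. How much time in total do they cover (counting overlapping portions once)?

Merged: 10:55 am–11:44 am, 3:41 pm–5:00 pm.
Lengths: 49 min + 1 h 19 min = 2 h 8 min.

2 h 8 min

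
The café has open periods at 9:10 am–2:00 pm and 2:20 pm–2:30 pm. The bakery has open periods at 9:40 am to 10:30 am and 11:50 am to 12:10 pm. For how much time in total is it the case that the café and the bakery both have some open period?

A ∩ B = 9:40 am-10:30 am, 11:50 am-12:10 pm.
Total: 50 min + 20 min = 1 h 10 min.

1 h 10 min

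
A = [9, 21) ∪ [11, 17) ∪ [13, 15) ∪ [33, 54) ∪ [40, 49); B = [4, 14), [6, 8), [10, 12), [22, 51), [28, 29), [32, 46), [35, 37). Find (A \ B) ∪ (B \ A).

Merge the first list: [9, 21), [33, 54).
Merge the second list: [4, 14), [22, 51).
Only in the first: [14, 21), [51, 54).
Only in the second: [4, 9), [22, 33).
Together these are the periods covered by exactly one.

[4, 9) ∪ [14, 21) ∪ [22, 33) ∪ [51, 54)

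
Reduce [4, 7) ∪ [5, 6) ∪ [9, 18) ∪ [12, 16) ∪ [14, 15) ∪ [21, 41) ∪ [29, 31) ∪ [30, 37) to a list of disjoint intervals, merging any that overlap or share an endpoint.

[5, 6) overlaps/touches [4, 7) → extend to [4, 7).
[9, 18) is disjoint → start new block.
[12, 16) overlaps/touches [9, 18) → extend to [9, 18).
[14, 15) overlaps/touches [9, 18) → extend to [9, 18).
[21, 41) is disjoint → start new block.
[29, 31) overlaps/touches [21, 41) → extend to [21, 41).
[30, 37) overlaps/touches [21, 41) → extend to [21, 41).

[4, 7) ∪ [9, 18) ∪ [21, 41)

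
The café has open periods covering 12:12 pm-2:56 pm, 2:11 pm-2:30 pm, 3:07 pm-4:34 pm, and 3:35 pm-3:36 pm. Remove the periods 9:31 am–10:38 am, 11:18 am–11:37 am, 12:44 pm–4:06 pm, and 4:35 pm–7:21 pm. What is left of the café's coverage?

A, merged: 12:12 pm-2:56 pm, 3:07 pm-4:34 pm.
12:12 pm-2:56 pm \ B = 12:12 pm-12:44 pm.
3:07 pm-4:34 pm \ B = 4:06 pm-4:34 pm.

12:12 pm-12:44 pm, 4:06 pm-4:34 pm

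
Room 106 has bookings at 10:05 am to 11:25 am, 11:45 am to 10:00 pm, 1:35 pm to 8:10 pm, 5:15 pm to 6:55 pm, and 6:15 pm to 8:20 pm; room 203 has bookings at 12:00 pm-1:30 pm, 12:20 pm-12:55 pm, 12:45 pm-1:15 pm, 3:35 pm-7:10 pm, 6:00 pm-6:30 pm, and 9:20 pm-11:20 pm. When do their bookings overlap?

12:00 pm-1:30 pm, 3:35 pm-7:10 pm, 9:20 pm-10:00 pm

Merge the first list: 10:05 am-11:25 am, 11:45 am-10:00 pm.
Merge the second list: 12:00 pm-1:30 pm, 3:35 pm-7:10 pm, 9:20 pm-11:20 pm.
10:05 am-11:25 am falls entirely outside B.
11:45 am-10:00 pm overlaps B on 12:00 pm-1:30 pm, 3:35 pm-7:10 pm, 9:20 pm-10:00 pm.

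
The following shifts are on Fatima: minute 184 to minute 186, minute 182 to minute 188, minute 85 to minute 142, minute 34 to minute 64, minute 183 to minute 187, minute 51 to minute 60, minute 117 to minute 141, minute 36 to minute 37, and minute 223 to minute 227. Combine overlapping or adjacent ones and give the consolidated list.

Sort by start: minute 34 to minute 64, minute 36 to minute 37, minute 51 to minute 60, minute 85 to minute 142, minute 117 to minute 141, minute 182 to minute 188, minute 183 to minute 187, minute 184 to minute 186, minute 223 to minute 227.
minute 36 to minute 37 overlaps/touches minute 34 to minute 64 → extend to minute 34 to minute 64.
minute 51 to minute 60 overlaps/touches minute 34 to minute 64 → extend to minute 34 to minute 64.
minute 85 to minute 142 is disjoint → start new block.
minute 117 to minute 141 overlaps/touches minute 85 to minute 142 → extend to minute 85 to minute 142.
minute 182 to minute 188 is disjoint → start new block.
minute 183 to minute 187 overlaps/touches minute 182 to minute 188 → extend to minute 182 to minute 188.
minute 184 to minute 186 overlaps/touches minute 182 to minute 188 → extend to minute 182 to minute 188.
minute 223 to minute 227 is disjoint → start new block.

minute 34 to minute 64, minute 85 to minute 142, minute 182 to minute 188, minute 223 to minute 227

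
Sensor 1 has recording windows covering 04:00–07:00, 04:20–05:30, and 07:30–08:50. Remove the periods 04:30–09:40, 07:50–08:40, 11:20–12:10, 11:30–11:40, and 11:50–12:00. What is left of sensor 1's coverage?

First set merges to 04:00-07:00, 07:30-08:50.
Second set merges to 04:30-09:40, 11:20-12:10.
04:00-07:00 with B removed leaves 04:00-04:30.
07:30-08:50 lies entirely inside B → drops out.

04:00-04:30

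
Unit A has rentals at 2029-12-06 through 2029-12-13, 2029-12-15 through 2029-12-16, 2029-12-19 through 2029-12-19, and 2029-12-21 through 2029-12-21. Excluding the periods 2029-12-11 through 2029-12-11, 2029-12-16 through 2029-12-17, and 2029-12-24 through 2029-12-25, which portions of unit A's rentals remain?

2029-12-06 through 2029-12-13 minus B → 2029-12-06 through 2029-12-10, 2029-12-12 through 2029-12-13.
2029-12-15 through 2029-12-16 minus B → 2029-12-15 through 2029-12-15.
2029-12-19 through 2029-12-19: no B overlap → unchanged.
2029-12-21 through 2029-12-21: no B overlap → unchanged.

2029-12-06 through 2029-12-10, 2029-12-12 through 2029-12-13, 2029-12-15 through 2029-12-15, 2029-12-19 through 2029-12-19, 2029-12-21 through 2029-12-21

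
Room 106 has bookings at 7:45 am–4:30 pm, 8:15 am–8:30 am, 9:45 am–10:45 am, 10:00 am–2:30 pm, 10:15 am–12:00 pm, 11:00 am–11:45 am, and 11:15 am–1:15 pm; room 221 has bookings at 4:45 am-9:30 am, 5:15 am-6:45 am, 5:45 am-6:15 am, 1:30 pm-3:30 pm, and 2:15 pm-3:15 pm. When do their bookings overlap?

First set merges to 7:45 am–4:30 pm.
Second set merges to 4:45 am–9:30 am, 1:30 pm–3:30 pm.
7:45 am–4:30 pm ∩ B → 7:45 am–9:30 am, 1:30 pm–3:30 pm.

7:45 am–9:30 am, 1:30 pm–3:30 pm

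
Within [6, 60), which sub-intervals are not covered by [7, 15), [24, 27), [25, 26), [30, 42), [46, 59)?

[6, 7) ∪ [15, 24) ∪ [27, 30) ∪ [42, 46) ∪ [59, 60)

Covered (merged): [7, 15), [24, 27), [30, 42), [46, 59).
Gaps within [6, 60): [6, 7), [15, 24), [27, 30), [42, 46), [59, 60).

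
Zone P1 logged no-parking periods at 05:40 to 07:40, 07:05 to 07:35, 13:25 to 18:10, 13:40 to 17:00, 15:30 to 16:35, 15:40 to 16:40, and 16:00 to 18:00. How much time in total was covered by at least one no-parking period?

Merged: 05:40-07:40, 13:25-18:10.
Lengths: 2 h + 4 h 45 min = 6 h 45 min.

6 h 45 min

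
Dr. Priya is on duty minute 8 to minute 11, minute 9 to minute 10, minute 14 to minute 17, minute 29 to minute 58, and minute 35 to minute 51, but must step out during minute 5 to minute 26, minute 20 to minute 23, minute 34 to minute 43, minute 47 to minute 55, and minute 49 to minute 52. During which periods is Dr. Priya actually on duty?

minute 29 to minute 34, minute 43 to minute 47, minute 55 to minute 58

First set merges to minute 8 to minute 11, minute 14 to minute 17, minute 29 to minute 58.
Second set merges to minute 5 to minute 26, minute 34 to minute 43, minute 47 to minute 55.
minute 8 to minute 11: fully covered by B → removed.
minute 14 to minute 17: fully covered by B → removed.
minute 29 to minute 58 minus B → minute 29 to minute 34, minute 43 to minute 47, minute 55 to minute 58.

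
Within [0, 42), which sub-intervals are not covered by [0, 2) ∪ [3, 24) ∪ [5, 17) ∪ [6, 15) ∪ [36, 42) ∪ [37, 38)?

After merging, the occupied span is [0, 2), [3, 24), [36, 42).
Complement within [0, 42): [2, 3), [24, 36).

[2, 3) ∪ [24, 36)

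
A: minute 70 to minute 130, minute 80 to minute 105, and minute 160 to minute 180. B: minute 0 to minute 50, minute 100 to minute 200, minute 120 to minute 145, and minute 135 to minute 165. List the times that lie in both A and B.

First set merges to minute 70 to minute 130, minute 160 to minute 180.
Second set merges to minute 0 to minute 50, minute 100 to minute 200.
minute 70 to minute 130 overlaps B on minute 100 to minute 130.
minute 160 to minute 180 overlaps B on minute 160 to minute 180.

minute 100 to minute 130, minute 160 to minute 180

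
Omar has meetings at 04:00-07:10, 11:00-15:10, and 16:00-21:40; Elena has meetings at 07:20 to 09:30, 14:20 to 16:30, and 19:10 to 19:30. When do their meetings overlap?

04:00-07:10 falls entirely outside B.
11:00-15:10 overlaps B on 14:20-15:10.
16:00-21:40 overlaps B on 16:00-16:30, 19:10-19:30.

14:20-15:10, 16:00-16:30, 19:10-19:30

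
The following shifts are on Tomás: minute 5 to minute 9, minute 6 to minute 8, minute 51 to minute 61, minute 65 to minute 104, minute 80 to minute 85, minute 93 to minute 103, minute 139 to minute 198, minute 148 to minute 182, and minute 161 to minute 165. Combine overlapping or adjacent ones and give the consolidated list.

minute 6 to minute 8 overlaps/touches minute 5 to minute 9 → extend to minute 5 to minute 9.
minute 51 to minute 61 is disjoint → start new block.
minute 65 to minute 104 is disjoint → start new block.
minute 80 to minute 85 overlaps/touches minute 65 to minute 104 → extend to minute 65 to minute 104.
minute 93 to minute 103 overlaps/touches minute 65 to minute 104 → extend to minute 65 to minute 104.
minute 139 to minute 198 is disjoint → start new block.
minute 148 to minute 182 overlaps/touches minute 139 to minute 198 → extend to minute 139 to minute 198.
minute 161 to minute 165 overlaps/touches minute 139 to minute 198 → extend to minute 139 to minute 198.

minute 5 to minute 9, minute 51 to minute 61, minute 65 to minute 104, minute 139 to minute 198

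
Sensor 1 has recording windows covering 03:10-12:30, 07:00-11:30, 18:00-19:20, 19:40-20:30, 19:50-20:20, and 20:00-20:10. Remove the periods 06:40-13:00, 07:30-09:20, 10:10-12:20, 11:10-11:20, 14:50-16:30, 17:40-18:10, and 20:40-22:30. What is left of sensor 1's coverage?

03:10–06:40, 18:10–19:20, 19:40–20:30

A, merged: 03:10–12:30, 18:00–19:20, 19:40–20:30.
B, merged: 06:40–13:00, 14:50–16:30, 17:40–18:10, 20:40–22:30.
03:10–12:30 with B removed leaves 03:10–06:40.
18:00–19:20 with B removed leaves 18:10–19:20.
19:40–20:30 is untouched.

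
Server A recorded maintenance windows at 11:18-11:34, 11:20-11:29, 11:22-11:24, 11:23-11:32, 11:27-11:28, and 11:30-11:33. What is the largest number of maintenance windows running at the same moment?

Sweep endpoints in order; track running count of active intervals.
Peak of 4 reached at 11:23.

4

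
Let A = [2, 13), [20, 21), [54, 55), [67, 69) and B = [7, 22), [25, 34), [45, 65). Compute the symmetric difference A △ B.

A but not B: [2, 7), [67, 69).
B but not A: [13, 20), [21, 22), [25, 34), [45, 54), [55, 65).
Combining gives A △ B.

[2, 7) ∪ [13, 20) ∪ [21, 22) ∪ [25, 34) ∪ [45, 54) ∪ [55, 65) ∪ [67, 69)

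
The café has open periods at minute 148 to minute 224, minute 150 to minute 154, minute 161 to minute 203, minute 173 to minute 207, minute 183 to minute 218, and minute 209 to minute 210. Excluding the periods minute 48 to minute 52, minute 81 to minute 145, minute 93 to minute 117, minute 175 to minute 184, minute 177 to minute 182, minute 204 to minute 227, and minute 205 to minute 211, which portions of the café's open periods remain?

Merge the first list: minute 148 to minute 224.
Merge the second list: minute 48 to minute 52, minute 81 to minute 145, minute 175 to minute 184, minute 204 to minute 227.
minute 148 to minute 224 with B removed leaves minute 148 to minute 175, minute 184 to minute 204.

minute 148 to minute 175, minute 184 to minute 204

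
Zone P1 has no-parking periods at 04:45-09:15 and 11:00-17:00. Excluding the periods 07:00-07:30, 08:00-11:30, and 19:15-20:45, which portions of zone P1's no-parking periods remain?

04:45–09:15 minus B → 04:45–07:00, 07:30–08:00.
11:00–17:00 minus B → 11:30–17:00.

04:45–07:00, 07:30–08:00, 11:30–17:00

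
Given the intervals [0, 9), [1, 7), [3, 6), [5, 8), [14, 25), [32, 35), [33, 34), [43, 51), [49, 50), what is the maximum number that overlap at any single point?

At 5, 4 of the intervals are simultaneously active.
No point has more.

4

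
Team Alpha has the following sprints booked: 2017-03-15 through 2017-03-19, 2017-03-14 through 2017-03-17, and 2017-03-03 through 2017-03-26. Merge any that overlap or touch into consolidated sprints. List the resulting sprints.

Sort by start: 2017-03-03 through 2017-03-26, 2017-03-14 through 2017-03-17, 2017-03-15 through 2017-03-19.
2017-03-14 through 2017-03-17 overlaps/touches 2017-03-03 through 2017-03-26 → extend to 2017-03-03 through 2017-03-26.
2017-03-15 through 2017-03-19 overlaps/touches 2017-03-03 through 2017-03-26 → extend to 2017-03-03 through 2017-03-26.

2017-03-03 through 2017-03-26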